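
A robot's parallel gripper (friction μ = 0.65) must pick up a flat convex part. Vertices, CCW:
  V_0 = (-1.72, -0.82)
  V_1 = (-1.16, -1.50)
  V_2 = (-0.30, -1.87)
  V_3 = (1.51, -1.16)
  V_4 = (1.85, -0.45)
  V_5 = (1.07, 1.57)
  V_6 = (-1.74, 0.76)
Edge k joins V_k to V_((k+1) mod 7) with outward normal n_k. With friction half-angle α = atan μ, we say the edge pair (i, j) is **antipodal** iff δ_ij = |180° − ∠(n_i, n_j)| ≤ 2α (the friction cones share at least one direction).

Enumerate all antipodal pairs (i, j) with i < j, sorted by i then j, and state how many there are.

α = atan 0.65 = 33.02°;  2α = 66.05°
n_0 = (-0.7719, -0.6357)
n_1 = (-0.3952, -0.9186)
n_2 = (+0.3652, -0.9309)
n_3 = (+0.9019, -0.4319)
n_4 = (+0.9329, +0.3602)
n_5 = (-0.2770, +0.9609)
n_6 = (-0.9999, -0.0127)
  (0,1): δ = 152.75°  ·
  (0,2): δ = 108.05°  ·
  (0,3): δ = 65.06°  ✓
  (0,4): δ = 18.36°  ✓
  (0,5): δ = 66.61°  ·
  (0,6): δ = 141.25°  ·
  (1,2): δ = 135.30°  ·
  (1,3): δ = 92.31°  ·
  (1,4): δ = 45.61°  ✓
  (1,5): δ = 39.36°  ✓
  (1,6): δ = 114.00°  ·
  (2,3): δ = 137.01°  ·
  (2,4): δ = 90.30°  ·
  (2,5): δ = 5.34°  ✓
  (2,6): δ = 69.31°  ·
  (3,4): δ = 133.30°  ·
  (3,5): δ = 48.33°  ✓
  (3,6): δ = 26.31°  ✓
  (4,5): δ = 95.03°  ·
  (4,6): δ = 20.39°  ✓
  (5,6): δ = 105.35°  ·
antipodal pairs: 8

count = 8; pairs: (0,3), (0,4), (1,4), (1,5), (2,5), (3,5), (3,6), (4,6)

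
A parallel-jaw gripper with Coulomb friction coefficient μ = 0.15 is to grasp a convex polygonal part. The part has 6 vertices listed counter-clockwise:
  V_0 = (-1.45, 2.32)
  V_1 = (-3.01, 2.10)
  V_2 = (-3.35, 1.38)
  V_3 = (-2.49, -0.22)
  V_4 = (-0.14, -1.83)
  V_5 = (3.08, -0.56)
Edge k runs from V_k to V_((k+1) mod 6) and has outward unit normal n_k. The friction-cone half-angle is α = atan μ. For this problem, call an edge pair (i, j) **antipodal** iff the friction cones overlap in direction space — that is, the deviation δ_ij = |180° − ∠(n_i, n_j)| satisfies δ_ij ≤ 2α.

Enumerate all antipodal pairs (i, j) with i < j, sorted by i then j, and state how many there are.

α = atan 0.15 = 8.53°;  2α = 17.06°
n_0 = (-0.1396, +0.9902)
n_1 = (-0.9042, +0.4270)
n_2 = (-0.8808, -0.4734)
n_3 = (-0.5652, -0.8250)
n_4 = (+0.3669, -0.9303)
n_5 = (+0.5365, +0.8439)
  (0,1): δ = 123.30°  ·
  (0,2): δ = 69.77°  ·
  (0,3): δ = 42.44°  ·
  (0,4): δ = 13.50°  ✓
  (0,5): δ = 139.53°  ·
  (1,2): δ = 126.46°  ·
  (1,3): δ = 99.14°  ·
  (1,4): δ = 43.20°  ·
  (1,5): δ = 82.83°  ·
  (2,3): δ = 152.67°  ·
  (2,4): δ = 96.73°  ·
  (2,5): δ = 29.30°  ·
  (3,4): δ = 124.06°  ·
  (3,5): δ = 1.97°  ✓
  (4,5): δ = 53.97°  ·
antipodal pairs: 2

count = 2; pairs: (0,4), (3,5)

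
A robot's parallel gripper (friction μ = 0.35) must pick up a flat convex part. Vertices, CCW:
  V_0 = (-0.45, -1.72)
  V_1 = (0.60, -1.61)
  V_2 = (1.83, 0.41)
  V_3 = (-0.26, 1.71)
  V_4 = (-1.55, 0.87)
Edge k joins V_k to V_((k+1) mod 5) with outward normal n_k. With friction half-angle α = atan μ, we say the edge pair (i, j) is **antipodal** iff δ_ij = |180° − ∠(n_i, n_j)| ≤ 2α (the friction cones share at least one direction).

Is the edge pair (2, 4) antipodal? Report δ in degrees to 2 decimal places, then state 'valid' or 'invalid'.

δ = 35.11°, valid

α = atan 0.35 = 19.29°;  2α = 38.58°
edge 2: e_2 = (-2.09, +1.30);  n_2 = (+0.5282, +0.8491)
edge 4: e_4 = (+1.10, -2.59);  n_4 = (-0.9204, -0.3909)
∠(n_2, n_4) = 144.89°
δ = |180° − 144.89°| = 35.11°
35.11° ≤ 2α = 38.58°  →  valid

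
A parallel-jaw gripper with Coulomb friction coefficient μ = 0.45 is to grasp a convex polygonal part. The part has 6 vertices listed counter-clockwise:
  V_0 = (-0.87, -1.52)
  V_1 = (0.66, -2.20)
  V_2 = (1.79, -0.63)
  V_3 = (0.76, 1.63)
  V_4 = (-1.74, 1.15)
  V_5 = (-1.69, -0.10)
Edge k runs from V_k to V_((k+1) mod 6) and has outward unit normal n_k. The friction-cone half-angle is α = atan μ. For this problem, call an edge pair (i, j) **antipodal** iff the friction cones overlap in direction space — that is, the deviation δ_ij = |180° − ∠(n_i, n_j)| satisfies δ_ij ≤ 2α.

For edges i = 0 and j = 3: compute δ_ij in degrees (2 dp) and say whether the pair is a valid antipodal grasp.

α = atan 0.45 = 24.23°;  2α = 48.46°
edge 0: e_0 = (+1.53, -0.68);  n_0 = (-0.4061, -0.9138)
edge 3: e_3 = (-2.50, -0.48);  n_3 = (-0.1886, +0.9821)
∠(n_0, n_3) = 145.17°
δ = |180° − 145.17°| = 34.83°
34.83° ≤ 2α = 48.46°  →  valid

δ = 34.83°, valid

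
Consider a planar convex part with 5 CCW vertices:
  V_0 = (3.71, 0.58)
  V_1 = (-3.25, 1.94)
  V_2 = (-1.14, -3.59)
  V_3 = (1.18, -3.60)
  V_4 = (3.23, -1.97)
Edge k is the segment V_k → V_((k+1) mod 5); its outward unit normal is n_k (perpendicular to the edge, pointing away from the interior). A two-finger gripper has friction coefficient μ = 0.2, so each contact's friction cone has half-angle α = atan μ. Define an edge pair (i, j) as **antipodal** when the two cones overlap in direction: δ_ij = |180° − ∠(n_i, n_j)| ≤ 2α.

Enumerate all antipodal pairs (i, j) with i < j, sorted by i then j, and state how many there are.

count = 1; pairs: (0,2)

α = atan 0.2 = 11.31°;  2α = 22.62°
n_0 = (+0.1918, +0.9814)
n_1 = (-0.9343, -0.3565)
n_2 = (-0.0043, -1.0000)
n_3 = (+0.6224, -0.7827)
n_4 = (+0.9827, -0.1850)
  (0,1): δ = 58.06°  ·
  (0,2): δ = 10.81°  ✓
  (0,3): δ = 49.55°  ·
  (0,4): δ = 90.40°  ·
  (1,2): δ = 111.13°  ·
  (1,3): δ = 72.40°  ·
  (1,4): δ = 31.54°  ·
  (2,3): δ = 141.26°  ·
  (2,4): δ = 100.41°  ·
  (3,4): δ = 139.15°  ·
antipodal pairs: 1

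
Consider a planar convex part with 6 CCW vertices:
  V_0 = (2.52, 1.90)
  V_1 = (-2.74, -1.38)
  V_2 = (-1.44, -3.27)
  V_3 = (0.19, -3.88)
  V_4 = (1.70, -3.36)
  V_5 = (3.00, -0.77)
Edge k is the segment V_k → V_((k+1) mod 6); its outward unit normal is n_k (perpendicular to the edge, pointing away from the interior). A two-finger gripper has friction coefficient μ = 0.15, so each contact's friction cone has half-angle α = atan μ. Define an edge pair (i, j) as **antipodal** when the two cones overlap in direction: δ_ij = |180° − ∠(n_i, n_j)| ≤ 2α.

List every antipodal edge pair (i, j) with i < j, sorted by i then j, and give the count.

α = atan 0.15 = 8.53°;  2α = 17.06°
n_0 = (-0.5291, +0.8485)
n_1 = (-0.8239, -0.5667)
n_2 = (-0.3505, -0.9366)
n_3 = (+0.3256, -0.9455)
n_4 = (+0.8937, -0.4486)
n_5 = (+0.9842, +0.1769)
  (0,1): δ = 87.43°  ·
  (0,2): δ = 52.46°  ·
  (0,3): δ = 12.94°  ✓
  (0,4): δ = 31.40°  ·
  (0,5): δ = 68.24°  ·
  (1,2): δ = 145.04°  ·
  (1,3): δ = 105.52°  ·
  (1,4): δ = 61.17°  ·
  (1,5): δ = 24.33°  ·
  (2,3): δ = 140.48°  ·
  (2,4): δ = 96.14°  ·
  (2,5): δ = 59.29°  ·
  (3,4): δ = 135.66°  ·
  (3,5): δ = 98.81°  ·
  (4,5): δ = 143.16°  ·
antipodal pairs: 1

count = 1; pairs: (0,3)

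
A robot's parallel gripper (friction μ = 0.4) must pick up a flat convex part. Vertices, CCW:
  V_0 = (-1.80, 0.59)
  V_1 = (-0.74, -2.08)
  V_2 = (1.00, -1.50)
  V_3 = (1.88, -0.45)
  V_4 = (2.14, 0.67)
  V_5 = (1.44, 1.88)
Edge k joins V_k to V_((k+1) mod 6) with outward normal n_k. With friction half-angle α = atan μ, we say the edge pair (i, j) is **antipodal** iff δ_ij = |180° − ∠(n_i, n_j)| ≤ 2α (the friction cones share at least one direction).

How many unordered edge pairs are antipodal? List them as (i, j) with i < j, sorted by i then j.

count = 4; pairs: (0,3), (0,4), (1,5), (2,5)

α = atan 0.4 = 21.80°;  2α = 43.60°
n_0 = (-0.9294, -0.3690)
n_1 = (+0.3162, -0.9487)
n_2 = (+0.7664, -0.6423)
n_3 = (+0.9741, -0.2261)
n_4 = (+0.8656, +0.5008)
n_5 = (-0.3699, +0.9291)
  (0,1): δ = 93.22°  ·
  (0,2): δ = 61.62°  ·
  (0,3): δ = 34.72°  ✓
  (0,4): δ = 8.40°  ✓
  (0,5): δ = 90.06°  ·
  (1,2): δ = 148.40°  ·
  (1,3): δ = 121.50°  ·
  (1,4): δ = 78.39°  ·
  (1,5): δ = 3.27°  ✓
  (2,3): δ = 153.10°  ·
  (2,4): δ = 109.98°  ·
  (2,5): δ = 28.32°  ✓
  (3,4): δ = 136.88°  ·
  (3,5): δ = 55.22°  ·
  (4,5): δ = 98.34°  ·
antipodal pairs: 4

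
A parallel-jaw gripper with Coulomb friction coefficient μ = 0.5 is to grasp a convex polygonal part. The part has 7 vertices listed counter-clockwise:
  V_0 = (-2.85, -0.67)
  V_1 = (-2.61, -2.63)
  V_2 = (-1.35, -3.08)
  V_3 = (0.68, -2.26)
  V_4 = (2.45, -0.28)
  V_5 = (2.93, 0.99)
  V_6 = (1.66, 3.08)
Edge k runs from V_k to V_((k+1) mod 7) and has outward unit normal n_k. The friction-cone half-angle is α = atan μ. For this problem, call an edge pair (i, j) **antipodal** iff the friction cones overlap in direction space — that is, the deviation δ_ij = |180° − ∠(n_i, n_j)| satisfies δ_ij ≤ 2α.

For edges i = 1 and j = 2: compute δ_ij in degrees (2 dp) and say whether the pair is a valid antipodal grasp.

δ = 138.35°, invalid

α = atan 0.5 = 26.57°;  2α = 53.13°
edge 1: e_1 = (+1.26, -0.45);  n_1 = (-0.3363, -0.9417)
edge 2: e_2 = (+2.03, +0.82);  n_2 = (+0.3745, -0.9272)
∠(n_1, n_2) = 41.65°
δ = |180° − 41.65°| = 138.35°
138.35° > 2α = 53.13°  →  invalid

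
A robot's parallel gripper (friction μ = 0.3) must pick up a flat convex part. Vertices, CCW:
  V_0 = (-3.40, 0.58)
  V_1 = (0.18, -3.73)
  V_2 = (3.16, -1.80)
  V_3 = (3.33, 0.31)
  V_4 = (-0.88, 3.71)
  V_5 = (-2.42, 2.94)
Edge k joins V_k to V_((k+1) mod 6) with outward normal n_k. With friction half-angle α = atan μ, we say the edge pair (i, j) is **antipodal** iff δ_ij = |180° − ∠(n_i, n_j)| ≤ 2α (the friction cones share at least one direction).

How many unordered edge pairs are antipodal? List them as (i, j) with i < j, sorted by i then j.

α = atan 0.3 = 16.70°;  2α = 33.40°
n_0 = (-0.7692, -0.6390)
n_1 = (+0.5436, -0.8393)
n_2 = (+0.9968, -0.0803)
n_3 = (+0.6283, +0.7780)
n_4 = (-0.4472, +0.8944)
n_5 = (-0.9235, +0.3835)
  (0,1): δ = 96.78°  ·
  (0,2): δ = 44.32°  ·
  (0,3): δ = 11.36°  ✓
  (0,4): δ = 76.85°  ·
  (0,5): δ = 117.74°  ·
  (1,2): δ = 127.54°  ·
  (1,3): δ = 71.85°  ·
  (1,4): δ = 6.36°  ✓
  (1,5): δ = 34.52°  ·
  (2,3): δ = 124.32°  ·
  (2,4): δ = 58.83°  ·
  (2,5): δ = 17.94°  ✓
  (3,4): δ = 114.51°  ·
  (3,5): δ = 73.63°  ·
  (4,5): δ = 139.12°  ·
antipodal pairs: 3

count = 3; pairs: (0,3), (1,4), (2,5)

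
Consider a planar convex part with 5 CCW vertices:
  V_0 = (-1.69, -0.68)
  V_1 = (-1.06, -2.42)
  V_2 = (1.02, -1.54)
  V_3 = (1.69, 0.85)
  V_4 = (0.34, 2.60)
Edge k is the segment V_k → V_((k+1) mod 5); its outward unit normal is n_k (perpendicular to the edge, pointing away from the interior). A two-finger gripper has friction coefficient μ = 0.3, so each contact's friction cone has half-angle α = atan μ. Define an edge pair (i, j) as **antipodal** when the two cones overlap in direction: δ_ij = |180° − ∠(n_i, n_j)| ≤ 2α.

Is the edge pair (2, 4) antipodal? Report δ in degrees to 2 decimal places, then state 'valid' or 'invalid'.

α = atan 0.3 = 16.70°;  2α = 33.40°
edge 2: e_2 = (+0.67, +2.39);  n_2 = (+0.9629, -0.2699)
edge 4: e_4 = (-2.03, -3.28);  n_4 = (-0.8503, +0.5263)
∠(n_2, n_4) = 163.91°
δ = |180° − 163.91°| = 16.09°
16.09° ≤ 2α = 33.40°  →  valid

δ = 16.09°, valid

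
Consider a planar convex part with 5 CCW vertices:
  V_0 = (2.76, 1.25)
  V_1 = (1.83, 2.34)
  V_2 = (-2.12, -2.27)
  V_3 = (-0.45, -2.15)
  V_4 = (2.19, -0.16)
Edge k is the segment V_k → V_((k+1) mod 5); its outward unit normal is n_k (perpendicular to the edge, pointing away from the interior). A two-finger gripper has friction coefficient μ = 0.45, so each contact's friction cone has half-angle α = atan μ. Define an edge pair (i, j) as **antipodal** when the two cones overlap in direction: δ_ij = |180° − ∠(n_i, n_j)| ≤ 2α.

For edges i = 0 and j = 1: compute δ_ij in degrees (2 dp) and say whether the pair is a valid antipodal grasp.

δ = 81.06°, invalid

α = atan 0.45 = 24.23°;  2α = 48.46°
edge 0: e_0 = (-0.93, +1.09);  n_0 = (+0.7607, +0.6491)
edge 1: e_1 = (-3.95, -4.61);  n_1 = (-0.7594, +0.6507)
∠(n_0, n_1) = 98.94°
δ = |180° − 98.94°| = 81.06°
81.06° > 2α = 48.46°  →  invalid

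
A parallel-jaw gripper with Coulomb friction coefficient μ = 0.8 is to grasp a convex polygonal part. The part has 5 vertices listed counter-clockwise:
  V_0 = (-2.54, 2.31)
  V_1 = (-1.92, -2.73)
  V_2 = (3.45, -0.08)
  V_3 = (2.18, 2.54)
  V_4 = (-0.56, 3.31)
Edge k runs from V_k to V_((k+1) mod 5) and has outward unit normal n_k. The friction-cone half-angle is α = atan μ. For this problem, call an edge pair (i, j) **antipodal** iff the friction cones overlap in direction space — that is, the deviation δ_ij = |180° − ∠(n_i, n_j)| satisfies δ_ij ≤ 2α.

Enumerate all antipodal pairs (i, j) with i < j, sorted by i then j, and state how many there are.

α = atan 0.8 = 38.66°;  2α = 77.32°
n_0 = (-0.9925, -0.1221)
n_1 = (+0.4425, -0.8968)
n_2 = (+0.8999, +0.4362)
n_3 = (+0.2705, +0.9627)
n_4 = (-0.4508, +0.8926)
  (0,1): δ = 70.75°  ✓
  (0,2): δ = 18.85°  ✓
  (0,3): δ = 67.29°  ✓
  (0,4): δ = 109.78°  ·
  (1,2): δ = 90.40°  ·
  (1,3): δ = 41.96°  ✓
  (1,4): δ = 0.53°  ✓
  (2,3): δ = 131.56°  ·
  (2,4): δ = 89.06°  ·
  (3,4): δ = 137.51°  ·
antipodal pairs: 5

count = 5; pairs: (0,1), (0,2), (0,3), (1,3), (1,4)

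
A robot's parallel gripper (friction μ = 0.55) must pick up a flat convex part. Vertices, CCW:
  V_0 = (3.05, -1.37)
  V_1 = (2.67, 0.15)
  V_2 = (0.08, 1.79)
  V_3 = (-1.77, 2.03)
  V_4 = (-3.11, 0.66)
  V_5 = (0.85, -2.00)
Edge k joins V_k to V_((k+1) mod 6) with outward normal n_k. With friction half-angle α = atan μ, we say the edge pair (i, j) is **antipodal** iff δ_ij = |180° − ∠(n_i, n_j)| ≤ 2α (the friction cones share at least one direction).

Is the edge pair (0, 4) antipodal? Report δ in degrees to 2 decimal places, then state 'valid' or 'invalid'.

δ = 42.07°, valid

α = atan 0.55 = 28.81°;  2α = 57.62°
edge 0: e_0 = (-0.38, +1.52);  n_0 = (+0.9701, +0.2425)
edge 4: e_4 = (+3.96, -2.66);  n_4 = (-0.5576, -0.8301)
∠(n_0, n_4) = 137.93°
δ = |180° − 137.93°| = 42.07°
42.07° ≤ 2α = 57.62°  →  valid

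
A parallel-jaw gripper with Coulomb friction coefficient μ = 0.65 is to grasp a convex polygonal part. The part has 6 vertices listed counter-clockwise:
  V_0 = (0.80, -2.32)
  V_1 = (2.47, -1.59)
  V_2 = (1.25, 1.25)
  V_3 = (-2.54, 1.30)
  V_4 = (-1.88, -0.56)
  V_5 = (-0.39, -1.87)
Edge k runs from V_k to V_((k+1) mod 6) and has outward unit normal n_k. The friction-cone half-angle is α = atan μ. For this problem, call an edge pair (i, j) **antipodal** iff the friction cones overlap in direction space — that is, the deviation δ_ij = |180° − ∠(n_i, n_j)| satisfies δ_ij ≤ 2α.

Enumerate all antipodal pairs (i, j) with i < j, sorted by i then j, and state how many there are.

α = atan 0.65 = 33.02°;  2α = 66.05°
n_0 = (+0.4005, -0.9163)
n_1 = (+0.9188, +0.3947)
n_2 = (+0.0132, +0.9999)
n_3 = (-0.9424, -0.3344)
n_4 = (-0.6603, -0.7510)
n_5 = (-0.3537, -0.9354)
  (0,1): δ = 90.36°  ·
  (0,2): δ = 24.37°  ✓
  (0,3): δ = 85.93°  ·
  (0,4): δ = 115.07°  ·
  (0,5): δ = 135.67°  ·
  (1,2): δ = 114.00°  ·
  (1,3): δ = 3.71°  ✓
  (1,4): δ = 25.43°  ✓
  (1,5): δ = 46.04°  ✓
  (2,3): δ = 69.71°  ·
  (2,4): δ = 40.57°  ✓
  (2,5): δ = 19.96°  ✓
  (3,4): δ = 150.86°  ·
  (3,5): δ = 130.25°  ·
  (4,5): δ = 159.39°  ·
antipodal pairs: 6

count = 6; pairs: (0,2), (1,3), (1,4), (1,5), (2,4), (2,5)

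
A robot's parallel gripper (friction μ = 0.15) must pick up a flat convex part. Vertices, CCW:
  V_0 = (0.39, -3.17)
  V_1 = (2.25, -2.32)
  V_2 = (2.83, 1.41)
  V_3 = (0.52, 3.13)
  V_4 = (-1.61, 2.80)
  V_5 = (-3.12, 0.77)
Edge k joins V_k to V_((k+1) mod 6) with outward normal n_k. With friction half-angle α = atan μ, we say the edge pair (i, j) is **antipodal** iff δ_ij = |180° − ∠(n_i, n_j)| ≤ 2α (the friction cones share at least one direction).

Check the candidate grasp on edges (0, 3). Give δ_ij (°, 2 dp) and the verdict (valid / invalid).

δ = 15.75°, valid

α = atan 0.15 = 8.53°;  2α = 17.06°
edge 0: e_0 = (+1.86, +0.85);  n_0 = (+0.4156, -0.9095)
edge 3: e_3 = (-2.13, -0.33);  n_3 = (-0.1531, +0.9882)
∠(n_0, n_3) = 164.25°
δ = |180° − 164.25°| = 15.75°
15.75° ≤ 2α = 17.06°  →  valid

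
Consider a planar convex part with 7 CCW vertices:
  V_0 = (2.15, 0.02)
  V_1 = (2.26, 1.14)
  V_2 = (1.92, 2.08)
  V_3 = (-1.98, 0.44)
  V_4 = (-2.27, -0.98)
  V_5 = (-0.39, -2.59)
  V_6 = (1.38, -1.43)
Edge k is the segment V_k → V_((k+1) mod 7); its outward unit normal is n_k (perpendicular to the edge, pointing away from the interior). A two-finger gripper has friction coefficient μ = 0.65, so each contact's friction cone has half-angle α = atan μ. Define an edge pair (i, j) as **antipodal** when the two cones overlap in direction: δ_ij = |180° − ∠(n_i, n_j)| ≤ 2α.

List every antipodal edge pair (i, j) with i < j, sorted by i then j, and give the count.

count = 10; pairs: (0,2), (0,3), (0,4), (1,3), (1,4), (2,4), (2,5), (2,6), (3,5), (3,6)

α = atan 0.65 = 33.02°;  2α = 66.05°
n_0 = (+0.9952, -0.0977)
n_1 = (+0.9404, +0.3401)
n_2 = (-0.3876, +0.9218)
n_3 = (-0.9798, +0.2001)
n_4 = (-0.6505, -0.7595)
n_5 = (+0.5481, -0.8364)
n_6 = (+0.8832, -0.4690)
  (0,1): δ = 154.51°  ·
  (0,2): δ = 61.58°  ✓
  (0,3): δ = 5.93°  ✓
  (0,4): δ = 55.03°  ✓
  (0,5): δ = 128.85°  ·
  (0,6): δ = 157.64°  ·
  (1,2): δ = 87.08°  ·
  (1,3): δ = 31.43°  ✓
  (1,4): δ = 29.54°  ✓
  (1,5): δ = 103.35°  ·
  (1,6): δ = 132.14°  ·
  (2,3): δ = 124.35°  ·
  (2,4): δ = 63.38°  ✓
  (2,5): δ = 10.43°  ✓
  (2,6): δ = 39.22°  ✓
  (3,4): δ = 119.03°  ·
  (3,5): δ = 45.22°  ✓
  (3,6): δ = 16.43°  ✓
  (4,5): δ = 106.18°  ·
  (4,6): δ = 77.39°  ·
  (5,6): δ = 151.21°  ·
antipodal pairs: 10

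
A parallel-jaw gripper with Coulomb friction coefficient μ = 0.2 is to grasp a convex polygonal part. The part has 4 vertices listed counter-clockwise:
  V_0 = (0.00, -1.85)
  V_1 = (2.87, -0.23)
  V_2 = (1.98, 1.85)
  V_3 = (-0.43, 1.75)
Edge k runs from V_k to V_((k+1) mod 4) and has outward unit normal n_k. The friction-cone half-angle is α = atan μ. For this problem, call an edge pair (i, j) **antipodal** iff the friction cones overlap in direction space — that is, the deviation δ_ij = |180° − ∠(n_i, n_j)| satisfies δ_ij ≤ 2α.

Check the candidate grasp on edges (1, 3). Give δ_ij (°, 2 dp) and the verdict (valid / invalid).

α = atan 0.2 = 11.31°;  2α = 22.62°
edge 1: e_1 = (-0.89, +2.08);  n_1 = (+0.9194, +0.3934)
edge 3: e_3 = (+0.43, -3.60);  n_3 = (-0.9929, -0.1186)
∠(n_1, n_3) = 163.65°
δ = |180° − 163.65°| = 16.35°
16.35° ≤ 2α = 22.62°  →  valid

δ = 16.35°, valid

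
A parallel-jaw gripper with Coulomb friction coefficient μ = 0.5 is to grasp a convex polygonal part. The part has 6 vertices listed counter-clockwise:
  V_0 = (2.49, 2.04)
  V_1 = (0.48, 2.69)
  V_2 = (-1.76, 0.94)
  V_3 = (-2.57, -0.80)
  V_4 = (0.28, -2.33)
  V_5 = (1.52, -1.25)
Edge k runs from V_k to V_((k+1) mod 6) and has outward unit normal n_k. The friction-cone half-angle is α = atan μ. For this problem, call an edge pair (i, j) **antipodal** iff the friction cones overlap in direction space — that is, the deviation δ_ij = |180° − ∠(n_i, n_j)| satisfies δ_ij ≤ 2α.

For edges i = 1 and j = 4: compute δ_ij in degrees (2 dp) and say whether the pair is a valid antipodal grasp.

α = atan 0.5 = 26.57°;  2α = 53.13°
edge 1: e_1 = (-2.24, -1.75);  n_1 = (-0.6156, +0.7880)
edge 4: e_4 = (+1.24, +1.08);  n_4 = (+0.6568, -0.7541)
∠(n_1, n_4) = 176.94°
δ = |180° − 176.94°| = 3.06°
3.06° ≤ 2α = 53.13°  →  valid

δ = 3.06°, valid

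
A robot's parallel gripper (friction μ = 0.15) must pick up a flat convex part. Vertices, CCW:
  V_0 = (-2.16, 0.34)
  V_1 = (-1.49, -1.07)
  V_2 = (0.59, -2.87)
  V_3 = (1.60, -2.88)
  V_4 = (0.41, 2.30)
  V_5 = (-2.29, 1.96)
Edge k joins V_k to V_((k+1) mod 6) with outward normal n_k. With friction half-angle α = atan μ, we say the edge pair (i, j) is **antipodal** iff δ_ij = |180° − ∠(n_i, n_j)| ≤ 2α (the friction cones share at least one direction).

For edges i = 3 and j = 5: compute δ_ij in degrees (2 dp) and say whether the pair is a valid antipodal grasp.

α = atan 0.15 = 8.53°;  2α = 17.06°
edge 3: e_3 = (-1.19, +5.18);  n_3 = (+0.9746, +0.2239)
edge 5: e_5 = (+0.13, -1.62);  n_5 = (-0.9968, -0.0800)
∠(n_3, n_5) = 171.65°
δ = |180° − 171.65°| = 8.35°
8.35° ≤ 2α = 17.06°  →  valid

δ = 8.35°, valid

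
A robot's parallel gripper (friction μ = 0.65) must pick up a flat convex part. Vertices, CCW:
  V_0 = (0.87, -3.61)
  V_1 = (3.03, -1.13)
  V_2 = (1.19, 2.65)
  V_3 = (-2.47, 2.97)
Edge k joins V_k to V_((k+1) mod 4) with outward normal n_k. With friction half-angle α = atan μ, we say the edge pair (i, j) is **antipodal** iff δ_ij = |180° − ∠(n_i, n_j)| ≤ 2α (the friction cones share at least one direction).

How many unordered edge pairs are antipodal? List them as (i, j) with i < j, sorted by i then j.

α = atan 0.65 = 33.02°;  2α = 66.05°
n_0 = (+0.7541, -0.6568)
n_1 = (+0.8991, +0.4377)
n_2 = (+0.0871, +0.9962)
n_3 = (-0.8917, -0.4526)
  (0,1): δ = 112.99°  ·
  (0,2): δ = 53.94°  ✓
  (0,3): δ = 67.97°  ·
  (1,2): δ = 120.95°  ·
  (1,3): δ = 0.96°  ✓
  (2,3): δ = 58.09°  ✓
antipodal pairs: 3

count = 3; pairs: (0,2), (1,3), (2,3)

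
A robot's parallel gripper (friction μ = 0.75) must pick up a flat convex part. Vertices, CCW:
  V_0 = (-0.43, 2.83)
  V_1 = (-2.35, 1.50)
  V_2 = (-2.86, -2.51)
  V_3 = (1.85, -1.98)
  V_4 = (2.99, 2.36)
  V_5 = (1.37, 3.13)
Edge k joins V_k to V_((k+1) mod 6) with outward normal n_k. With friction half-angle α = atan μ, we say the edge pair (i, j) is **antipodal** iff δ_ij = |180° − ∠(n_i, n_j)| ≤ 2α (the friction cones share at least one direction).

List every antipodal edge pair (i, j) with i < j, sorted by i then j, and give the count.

count = 7; pairs: (0,2), (0,3), (1,3), (1,4), (2,4), (2,5), (3,5)

α = atan 0.75 = 36.87°;  2α = 73.74°
n_0 = (-0.5694, +0.8220)
n_1 = (-0.9920, +0.1262)
n_2 = (+0.1118, -0.9937)
n_3 = (+0.9672, -0.2541)
n_4 = (+0.4293, +0.9032)
n_5 = (-0.1644, +0.9864)
  (0,1): δ = 131.96°  ·
  (0,2): δ = 28.29°  ✓
  (0,3): δ = 40.57°  ✓
  (0,4): δ = 119.87°  ·
  (0,5): δ = 154.75°  ·
  (1,2): δ = 76.33°  ·
  (1,3): δ = 7.47°  ✓
  (1,4): δ = 71.83°  ✓
  (1,5): δ = 106.71°  ·
  (2,3): δ = 111.14°  ·
  (2,4): δ = 31.84°  ✓
  (2,5): δ = 3.04°  ✓
  (3,4): δ = 100.70°  ·
  (3,5): δ = 65.82°  ✓
  (4,5): δ = 145.12°  ·
antipodal pairs: 7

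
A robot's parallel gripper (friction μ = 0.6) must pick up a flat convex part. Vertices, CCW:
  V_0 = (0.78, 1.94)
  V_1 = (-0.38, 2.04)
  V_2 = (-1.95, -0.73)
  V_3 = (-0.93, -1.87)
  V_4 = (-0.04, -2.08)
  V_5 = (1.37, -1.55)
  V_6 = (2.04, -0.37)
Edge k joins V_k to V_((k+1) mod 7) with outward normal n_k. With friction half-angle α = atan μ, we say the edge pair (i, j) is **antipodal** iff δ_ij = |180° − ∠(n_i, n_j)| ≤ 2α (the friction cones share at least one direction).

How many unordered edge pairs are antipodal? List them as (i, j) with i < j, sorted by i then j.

count = 8; pairs: (0,2), (0,3), (0,4), (1,4), (1,5), (1,6), (2,6), (3,6)

α = atan 0.6 = 30.96°;  2α = 61.93°
n_0 = (+0.0859, +0.9963)
n_1 = (-0.8700, +0.4931)
n_2 = (-0.7452, -0.6668)
n_3 = (-0.2296, -0.9733)
n_4 = (+0.3519, -0.9361)
n_5 = (+0.8696, -0.4938)
n_6 = (+0.8779, +0.4789)
  (0,1): δ = 114.62°  ·
  (0,2): δ = 43.25°  ✓
  (0,3): δ = 8.35°  ✓
  (0,4): δ = 25.53°  ✓
  (0,5): δ = 65.34°  ·
  (0,6): δ = 123.54°  ·
  (1,2): δ = 108.64°  ·
  (1,3): δ = 73.73°  ·
  (1,4): δ = 39.86°  ✓
  (1,5): δ = 0.04°  ✓
  (1,6): δ = 58.15°  ✓
  (2,3): δ = 145.10°  ·
  (2,4): δ = 111.22°  ·
  (2,5): δ = 71.41°  ·
  (2,6): δ = 13.21°  ✓
  (3,4): δ = 146.12°  ·
  (3,5): δ = 106.31°  ·
  (3,6): δ = 48.11°  ✓
  (4,5): δ = 140.19°  ·
  (4,6): δ = 81.99°  ·
  (5,6): δ = 121.80°  ·
antipodal pairs: 8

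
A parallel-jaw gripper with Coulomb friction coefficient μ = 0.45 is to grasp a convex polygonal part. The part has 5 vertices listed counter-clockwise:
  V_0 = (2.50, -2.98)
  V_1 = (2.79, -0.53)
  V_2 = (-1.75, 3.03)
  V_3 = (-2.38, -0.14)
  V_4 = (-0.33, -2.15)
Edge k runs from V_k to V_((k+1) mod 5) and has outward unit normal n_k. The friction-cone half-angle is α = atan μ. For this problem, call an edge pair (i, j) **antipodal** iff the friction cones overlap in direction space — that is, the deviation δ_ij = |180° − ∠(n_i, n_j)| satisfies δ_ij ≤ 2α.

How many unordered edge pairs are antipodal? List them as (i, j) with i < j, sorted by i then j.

α = atan 0.45 = 24.23°;  2α = 48.46°
n_0 = (+0.9931, -0.1175)
n_1 = (+0.6171, +0.7869)
n_2 = (-0.9808, +0.1949)
n_3 = (-0.7001, -0.7140)
n_4 = (-0.2814, -0.9596)
  (0,1): δ = 121.35°  ·
  (0,2): δ = 4.49°  ✓
  (0,3): δ = 52.32°  ·
  (0,4): δ = 80.40°  ·
  (1,2): δ = 63.14°  ·
  (1,3): δ = 6.33°  ✓
  (1,4): δ = 21.76°  ✓
  (2,3): δ = 123.20°  ·
  (2,4): δ = 95.11°  ·
  (3,4): δ = 151.91°  ·
antipodal pairs: 3

count = 3; pairs: (0,2), (1,3), (1,4)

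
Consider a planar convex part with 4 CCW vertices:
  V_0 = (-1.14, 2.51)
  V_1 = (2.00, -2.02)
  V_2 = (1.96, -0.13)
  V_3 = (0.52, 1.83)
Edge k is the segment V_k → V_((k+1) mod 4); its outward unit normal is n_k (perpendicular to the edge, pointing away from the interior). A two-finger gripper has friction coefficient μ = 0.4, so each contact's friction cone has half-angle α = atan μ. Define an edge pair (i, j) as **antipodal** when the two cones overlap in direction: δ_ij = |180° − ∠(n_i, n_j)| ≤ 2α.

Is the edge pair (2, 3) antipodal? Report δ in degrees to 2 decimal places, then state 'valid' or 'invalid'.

δ = 148.58°, invalid

α = atan 0.4 = 21.80°;  2α = 43.60°
edge 2: e_2 = (-1.44, +1.96);  n_2 = (+0.8059, +0.5921)
edge 3: e_3 = (-1.66, +0.68);  n_3 = (+0.3791, +0.9254)
∠(n_2, n_3) = 31.42°
δ = |180° − 31.42°| = 148.58°
148.58° > 2α = 43.60°  →  invalid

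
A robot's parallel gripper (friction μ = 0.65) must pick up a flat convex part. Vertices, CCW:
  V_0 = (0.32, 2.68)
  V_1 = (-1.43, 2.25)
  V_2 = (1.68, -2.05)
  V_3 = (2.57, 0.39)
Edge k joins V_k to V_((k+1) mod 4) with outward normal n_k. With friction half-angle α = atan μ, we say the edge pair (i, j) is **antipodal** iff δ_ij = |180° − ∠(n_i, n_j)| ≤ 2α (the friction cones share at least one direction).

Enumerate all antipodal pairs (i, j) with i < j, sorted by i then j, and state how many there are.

α = atan 0.65 = 33.02°;  2α = 66.05°
n_0 = (-0.2386, +0.9711)
n_1 = (-0.8103, -0.5860)
n_2 = (+0.9395, -0.3427)
n_3 = (+0.7133, +0.7008)
  (0,1): δ = 67.93°  ·
  (0,2): δ = 56.16°  ✓
  (0,3): δ = 120.69°  ·
  (1,2): δ = 55.92°  ✓
  (1,3): δ = 8.62°  ✓
  (2,3): δ = 115.47°  ·
antipodal pairs: 3

count = 3; pairs: (0,2), (1,2), (1,3)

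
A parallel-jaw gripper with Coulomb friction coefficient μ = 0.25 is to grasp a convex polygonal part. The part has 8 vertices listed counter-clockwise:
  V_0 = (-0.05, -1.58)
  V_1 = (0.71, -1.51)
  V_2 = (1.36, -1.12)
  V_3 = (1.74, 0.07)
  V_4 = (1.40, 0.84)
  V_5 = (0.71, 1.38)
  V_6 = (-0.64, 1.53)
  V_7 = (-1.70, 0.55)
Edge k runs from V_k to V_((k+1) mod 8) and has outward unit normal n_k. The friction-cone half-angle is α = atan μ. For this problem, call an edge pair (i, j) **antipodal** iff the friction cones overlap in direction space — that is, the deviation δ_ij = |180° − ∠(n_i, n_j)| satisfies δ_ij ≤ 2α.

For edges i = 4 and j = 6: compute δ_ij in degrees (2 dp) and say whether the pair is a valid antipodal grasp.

δ = 99.20°, invalid

α = atan 0.25 = 14.04°;  2α = 28.07°
edge 4: e_4 = (-0.69, +0.54);  n_4 = (+0.6163, +0.7875)
edge 6: e_6 = (-1.06, -0.98);  n_6 = (-0.6789, +0.7343)
∠(n_4, n_6) = 80.80°
δ = |180° − 80.80°| = 99.20°
99.20° > 2α = 28.07°  →  invalid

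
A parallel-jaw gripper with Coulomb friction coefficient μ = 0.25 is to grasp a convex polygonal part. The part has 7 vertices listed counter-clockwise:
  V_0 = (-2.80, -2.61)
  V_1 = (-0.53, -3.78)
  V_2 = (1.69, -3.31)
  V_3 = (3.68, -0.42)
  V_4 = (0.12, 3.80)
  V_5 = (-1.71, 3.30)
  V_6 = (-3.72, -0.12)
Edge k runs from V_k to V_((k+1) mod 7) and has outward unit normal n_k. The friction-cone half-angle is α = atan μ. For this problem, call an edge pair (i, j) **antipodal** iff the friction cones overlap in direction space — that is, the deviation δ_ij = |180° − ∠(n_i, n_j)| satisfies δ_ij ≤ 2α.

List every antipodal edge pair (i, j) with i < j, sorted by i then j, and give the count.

α = atan 0.25 = 14.04°;  2α = 28.07°
n_0 = (-0.4581, -0.8889)
n_1 = (+0.2071, -0.9783)
n_2 = (+0.8236, -0.5671)
n_3 = (+0.7643, +0.6448)
n_4 = (-0.2636, +0.9646)
n_5 = (-0.8621, +0.5067)
n_6 = (-0.9380, -0.3466)
  (0,1): δ = 140.78°  ·
  (0,2): δ = 97.28°  ·
  (0,3): δ = 22.58°  ✓
  (0,4): δ = 42.55°  ·
  (0,5): δ = 86.82°  ·
  (0,6): δ = 137.55°  ·
  (1,2): δ = 136.50°  ·
  (1,3): δ = 61.80°  ·
  (1,4): δ = 3.33°  ✓
  (1,5): δ = 47.60°  ·
  (1,6): δ = 98.32°  ·
  (2,3): δ = 105.30°  ·
  (2,4): δ = 40.17°  ·
  (2,5): δ = 4.11°  ✓
  (2,6): δ = 54.83°  ·
  (3,4): δ = 114.87°  ·
  (3,5): δ = 70.59°  ·
  (3,6): δ = 19.87°  ✓
  (4,5): δ = 135.73°  ·
  (4,6): δ = 85.00°  ·
  (5,6): δ = 129.28°  ·
antipodal pairs: 4

count = 4; pairs: (0,3), (1,4), (2,5), (3,6)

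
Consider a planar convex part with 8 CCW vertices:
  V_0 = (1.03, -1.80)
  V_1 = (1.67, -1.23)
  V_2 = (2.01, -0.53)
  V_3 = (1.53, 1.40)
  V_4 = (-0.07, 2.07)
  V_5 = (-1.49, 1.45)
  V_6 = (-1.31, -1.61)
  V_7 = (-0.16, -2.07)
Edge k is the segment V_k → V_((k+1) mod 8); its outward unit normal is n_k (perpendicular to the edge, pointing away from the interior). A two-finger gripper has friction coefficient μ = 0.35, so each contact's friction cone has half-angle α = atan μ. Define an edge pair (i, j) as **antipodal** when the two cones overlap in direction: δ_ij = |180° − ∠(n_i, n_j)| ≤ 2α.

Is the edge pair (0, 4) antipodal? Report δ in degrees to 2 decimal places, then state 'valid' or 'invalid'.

α = atan 0.35 = 19.29°;  2α = 38.58°
edge 0: e_0 = (+0.64, +0.57);  n_0 = (+0.6651, -0.7468)
edge 4: e_4 = (-1.42, -0.62);  n_4 = (-0.4001, +0.9165)
∠(n_0, n_4) = 161.90°
δ = |180° − 161.90°| = 18.10°
18.10° ≤ 2α = 38.58°  →  valid

δ = 18.10°, valid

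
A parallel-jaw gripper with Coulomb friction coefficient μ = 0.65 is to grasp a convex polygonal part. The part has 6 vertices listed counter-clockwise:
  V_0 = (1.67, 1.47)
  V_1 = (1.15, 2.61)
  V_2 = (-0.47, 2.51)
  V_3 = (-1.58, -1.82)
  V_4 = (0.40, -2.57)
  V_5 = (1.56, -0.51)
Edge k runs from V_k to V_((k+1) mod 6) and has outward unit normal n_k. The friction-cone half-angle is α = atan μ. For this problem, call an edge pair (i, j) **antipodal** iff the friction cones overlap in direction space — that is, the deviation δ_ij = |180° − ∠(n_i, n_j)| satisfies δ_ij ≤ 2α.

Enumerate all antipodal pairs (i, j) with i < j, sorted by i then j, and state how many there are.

α = atan 0.65 = 33.02°;  2α = 66.05°
n_0 = (+0.9098, +0.4150)
n_1 = (-0.0616, +0.9981)
n_2 = (-0.9687, +0.2483)
n_3 = (-0.3542, -0.9352)
n_4 = (+0.8713, -0.4907)
n_5 = (+0.9985, -0.0555)
  (0,1): δ = 110.99°  ·
  (0,2): δ = 38.90°  ✓
  (0,3): δ = 44.73°  ✓
  (0,4): δ = 126.10°  ·
  (0,5): δ = 152.30°  ·
  (1,2): δ = 107.91°  ·
  (1,3): δ = 24.28°  ✓
  (1,4): δ = 57.08°  ✓
  (1,5): δ = 83.29°  ·
  (2,3): δ = 96.37°  ·
  (2,4): δ = 15.01°  ✓
  (2,5): δ = 11.20°  ✓
  (3,4): δ = 98.64°  ·
  (3,5): δ = 72.43°  ·
  (4,5): δ = 153.80°  ·
antipodal pairs: 6

count = 6; pairs: (0,2), (0,3), (1,3), (1,4), (2,4), (2,5)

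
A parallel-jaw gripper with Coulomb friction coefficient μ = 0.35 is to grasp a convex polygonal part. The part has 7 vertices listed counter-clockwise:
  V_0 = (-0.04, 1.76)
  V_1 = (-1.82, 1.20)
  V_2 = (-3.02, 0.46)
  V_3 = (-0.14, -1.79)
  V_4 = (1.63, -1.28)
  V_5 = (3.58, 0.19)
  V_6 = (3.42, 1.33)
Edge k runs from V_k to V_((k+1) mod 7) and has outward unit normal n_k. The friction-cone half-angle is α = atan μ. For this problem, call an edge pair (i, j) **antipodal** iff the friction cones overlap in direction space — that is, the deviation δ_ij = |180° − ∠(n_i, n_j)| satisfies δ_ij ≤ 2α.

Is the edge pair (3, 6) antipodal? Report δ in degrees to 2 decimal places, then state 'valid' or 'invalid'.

α = atan 0.35 = 19.29°;  2α = 38.58°
edge 3: e_3 = (+1.77, +0.51);  n_3 = (+0.2769, -0.9609)
edge 6: e_6 = (-3.46, +0.43);  n_6 = (+0.1233, +0.9924)
∠(n_3, n_6) = 156.84°
δ = |180° − 156.84°| = 23.16°
23.16° ≤ 2α = 38.58°  →  valid

δ = 23.16°, valid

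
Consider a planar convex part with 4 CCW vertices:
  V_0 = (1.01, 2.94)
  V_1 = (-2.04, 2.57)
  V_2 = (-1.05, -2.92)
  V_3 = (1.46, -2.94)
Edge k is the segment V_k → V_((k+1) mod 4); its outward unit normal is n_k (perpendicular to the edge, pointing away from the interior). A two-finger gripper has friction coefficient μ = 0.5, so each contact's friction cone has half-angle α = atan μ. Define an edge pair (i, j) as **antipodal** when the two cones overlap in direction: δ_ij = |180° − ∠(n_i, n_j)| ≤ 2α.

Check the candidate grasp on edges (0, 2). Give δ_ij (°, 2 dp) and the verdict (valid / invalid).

α = atan 0.5 = 26.57°;  2α = 53.13°
edge 0: e_0 = (-3.05, -0.37);  n_0 = (-0.1204, +0.9927)
edge 2: e_2 = (+2.51, -0.02);  n_2 = (-0.0080, -1.0000)
∠(n_0, n_2) = 172.63°
δ = |180° − 172.63°| = 7.37°
7.37° ≤ 2α = 53.13°  →  valid

δ = 7.37°, valid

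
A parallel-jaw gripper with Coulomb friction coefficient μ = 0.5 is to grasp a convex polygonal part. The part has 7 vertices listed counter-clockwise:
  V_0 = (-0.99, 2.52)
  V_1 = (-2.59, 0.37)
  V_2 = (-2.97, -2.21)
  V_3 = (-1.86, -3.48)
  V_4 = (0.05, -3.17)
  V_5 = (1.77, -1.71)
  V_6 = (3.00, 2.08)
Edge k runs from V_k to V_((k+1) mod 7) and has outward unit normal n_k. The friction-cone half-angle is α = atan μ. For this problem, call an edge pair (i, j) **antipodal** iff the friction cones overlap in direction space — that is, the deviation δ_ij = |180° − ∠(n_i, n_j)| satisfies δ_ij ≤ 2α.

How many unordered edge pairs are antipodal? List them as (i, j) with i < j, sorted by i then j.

α = atan 0.5 = 26.57°;  2α = 53.13°
n_0 = (-0.8022, +0.5970)
n_1 = (-0.9893, +0.1457)
n_2 = (-0.7529, -0.6581)
n_3 = (+0.1602, -0.9871)
n_4 = (+0.6471, -0.7624)
n_5 = (+0.9512, -0.3087)
n_6 = (+0.1096, +0.9940)
  (0,1): δ = 151.72°  ·
  (0,2): δ = 102.19°  ·
  (0,3): δ = 44.12°  ✓
  (0,4): δ = 13.02°  ✓
  (0,5): δ = 18.68°  ✓
  (0,6): δ = 120.36°  ·
  (1,2): δ = 130.47°  ·
  (1,3): δ = 72.40°  ·
  (1,4): δ = 41.30°  ✓
  (1,5): δ = 9.60°  ✓
  (1,6): δ = 92.09°  ·
  (2,3): δ = 121.94°  ·
  (2,4): δ = 90.83°  ·
  (2,5): δ = 59.13°  ·
  (2,6): δ = 42.55°  ✓
  (3,4): δ = 148.89°  ·
  (3,5): δ = 117.20°  ·
  (3,6): δ = 15.51°  ✓
  (4,5): δ = 148.31°  ·
  (4,6): δ = 46.62°  ✓
  (5,6): δ = 78.31°  ·
antipodal pairs: 8

count = 8; pairs: (0,3), (0,4), (0,5), (1,4), (1,5), (2,6), (3,6), (4,6)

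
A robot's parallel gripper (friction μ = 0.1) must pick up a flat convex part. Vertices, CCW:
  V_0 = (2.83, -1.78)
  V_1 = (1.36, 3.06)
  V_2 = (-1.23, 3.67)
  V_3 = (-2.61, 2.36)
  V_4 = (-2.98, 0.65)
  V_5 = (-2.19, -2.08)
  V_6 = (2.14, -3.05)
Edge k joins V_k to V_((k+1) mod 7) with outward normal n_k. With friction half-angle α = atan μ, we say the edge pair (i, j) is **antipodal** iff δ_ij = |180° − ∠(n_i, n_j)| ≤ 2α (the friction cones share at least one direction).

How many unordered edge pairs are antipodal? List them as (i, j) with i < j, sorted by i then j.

α = atan 0.1 = 5.71°;  2α = 11.42°
n_0 = (+0.9568, +0.2906)
n_1 = (+0.2292, +0.9734)
n_2 = (-0.6885, +0.7253)
n_3 = (-0.9774, +0.2115)
n_4 = (-0.9606, -0.2780)
n_5 = (-0.2186, -0.9758)
n_6 = (+0.8787, -0.4774)
  (0,1): δ = 120.15°  ·
  (0,2): δ = 63.39°  ·
  (0,3): δ = 29.10°  ·
  (0,4): δ = 0.76°  ✓
  (0,5): δ = 60.48°  ·
  (0,6): δ = 134.59°  ·
  (1,2): δ = 123.24°  ·
  (1,3): δ = 88.96°  ·
  (1,4): δ = 60.61°  ·
  (1,5): δ = 0.63°  ✓
  (1,6): δ = 74.74°  ·
  (2,3): δ = 145.72°  ·
  (2,4): δ = 117.37°  ·
  (2,5): δ = 56.14°  ·
  (2,6): δ = 17.98°  ·
  (3,4): δ = 151.65°  ·
  (3,5): δ = 90.42°  ·
  (3,6): δ = 16.31°  ·
  (4,5): δ = 118.77°  ·
  (4,6): δ = 44.65°  ·
  (5,6): δ = 105.89°  ·
antipodal pairs: 2

count = 2; pairs: (0,4), (1,5)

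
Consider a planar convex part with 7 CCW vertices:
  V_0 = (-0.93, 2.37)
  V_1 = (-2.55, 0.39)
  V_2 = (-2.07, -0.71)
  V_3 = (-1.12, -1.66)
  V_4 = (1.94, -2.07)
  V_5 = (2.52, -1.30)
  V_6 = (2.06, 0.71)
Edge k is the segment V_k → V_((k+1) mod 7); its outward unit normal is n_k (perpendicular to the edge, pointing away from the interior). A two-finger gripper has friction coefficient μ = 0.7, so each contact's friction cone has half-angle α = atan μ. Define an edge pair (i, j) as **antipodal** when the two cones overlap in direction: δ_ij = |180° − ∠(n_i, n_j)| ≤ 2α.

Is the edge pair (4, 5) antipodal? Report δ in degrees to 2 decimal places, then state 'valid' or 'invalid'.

δ = 130.12°, invalid

α = atan 0.7 = 34.99°;  2α = 69.98°
edge 4: e_4 = (+0.58, +0.77);  n_4 = (+0.7988, -0.6017)
edge 5: e_5 = (-0.46, +2.01);  n_5 = (+0.9748, +0.2231)
∠(n_4, n_5) = 49.88°
δ = |180° − 49.88°| = 130.12°
130.12° > 2α = 69.98°  →  invalid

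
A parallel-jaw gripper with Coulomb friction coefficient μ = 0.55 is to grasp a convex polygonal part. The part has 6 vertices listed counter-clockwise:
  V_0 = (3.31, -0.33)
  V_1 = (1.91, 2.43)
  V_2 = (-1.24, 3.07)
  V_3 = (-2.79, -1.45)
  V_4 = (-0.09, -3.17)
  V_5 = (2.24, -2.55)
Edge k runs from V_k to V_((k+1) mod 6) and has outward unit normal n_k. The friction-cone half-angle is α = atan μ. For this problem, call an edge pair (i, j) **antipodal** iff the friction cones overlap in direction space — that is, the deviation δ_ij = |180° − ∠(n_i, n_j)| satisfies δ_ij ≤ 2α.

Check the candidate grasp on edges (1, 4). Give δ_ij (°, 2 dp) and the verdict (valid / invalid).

δ = 26.39°, valid

α = atan 0.55 = 28.81°;  2α = 57.62°
edge 1: e_1 = (-3.15, +0.64);  n_1 = (+0.1991, +0.9800)
edge 4: e_4 = (+2.33, +0.62);  n_4 = (+0.2571, -0.9664)
∠(n_1, n_4) = 153.61°
δ = |180° − 153.61°| = 26.39°
26.39° ≤ 2α = 57.62°  →  valid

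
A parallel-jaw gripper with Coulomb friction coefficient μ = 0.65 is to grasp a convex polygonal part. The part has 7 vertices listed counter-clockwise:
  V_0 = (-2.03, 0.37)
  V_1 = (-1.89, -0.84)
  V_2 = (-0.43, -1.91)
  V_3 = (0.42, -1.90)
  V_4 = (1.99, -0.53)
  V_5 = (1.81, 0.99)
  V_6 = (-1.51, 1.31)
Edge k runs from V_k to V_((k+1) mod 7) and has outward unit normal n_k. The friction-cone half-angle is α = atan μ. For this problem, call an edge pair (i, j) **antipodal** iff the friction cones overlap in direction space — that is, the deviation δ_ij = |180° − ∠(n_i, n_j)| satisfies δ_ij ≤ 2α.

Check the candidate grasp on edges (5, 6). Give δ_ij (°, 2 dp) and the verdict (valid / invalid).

δ = 113.45°, invalid

α = atan 0.65 = 33.02°;  2α = 66.05°
edge 5: e_5 = (-3.32, +0.32);  n_5 = (+0.0959, +0.9954)
edge 6: e_6 = (-0.52, -0.94);  n_6 = (-0.8750, +0.4841)
∠(n_5, n_6) = 66.55°
δ = |180° − 66.55°| = 113.45°
113.45° > 2α = 66.05°  →  invalid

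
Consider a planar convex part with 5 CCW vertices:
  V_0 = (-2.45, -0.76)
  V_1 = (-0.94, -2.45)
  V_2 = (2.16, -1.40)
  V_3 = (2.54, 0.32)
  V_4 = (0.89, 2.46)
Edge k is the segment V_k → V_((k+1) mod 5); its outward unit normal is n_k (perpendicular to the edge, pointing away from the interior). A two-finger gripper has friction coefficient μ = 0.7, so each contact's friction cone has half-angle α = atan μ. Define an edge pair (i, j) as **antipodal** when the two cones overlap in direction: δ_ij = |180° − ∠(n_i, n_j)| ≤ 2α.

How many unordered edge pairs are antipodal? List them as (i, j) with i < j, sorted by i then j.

α = atan 0.7 = 34.99°;  2α = 69.98°
n_0 = (-0.7457, -0.6663)
n_1 = (+0.3208, -0.9471)
n_2 = (+0.9765, -0.2157)
n_3 = (+0.7919, +0.6106)
n_4 = (-0.6941, +0.7199)
  (0,1): δ = 113.07°  ·
  (0,2): δ = 54.24°  ✓
  (0,3): δ = 4.15°  ✓
  (0,4): δ = 92.17°  ·
  (1,2): δ = 121.17°  ·
  (1,3): δ = 71.08°  ·
  (1,4): δ = 25.24°  ✓
  (2,3): δ = 129.91°  ·
  (2,4): δ = 33.59°  ✓
  (3,4): δ = 83.68°  ·
antipodal pairs: 4

count = 4; pairs: (0,2), (0,3), (1,4), (2,4)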